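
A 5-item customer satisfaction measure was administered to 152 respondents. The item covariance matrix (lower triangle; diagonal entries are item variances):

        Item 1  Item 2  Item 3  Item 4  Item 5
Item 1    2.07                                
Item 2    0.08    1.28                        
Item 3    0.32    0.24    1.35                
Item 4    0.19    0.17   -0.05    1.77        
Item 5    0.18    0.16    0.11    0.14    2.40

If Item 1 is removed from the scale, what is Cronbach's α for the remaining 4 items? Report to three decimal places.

Cronbach's α = 0.246

Remaining items: Item 2, Item 3, Item 4, Item 5 (k = 4).
ΣVar(i) = 1.28 + 1.35 + 1.77 + 2.40 = 6.80
total variance = 6.80 + 2 × 0.77 = 8.34
α (item deleted) = (4/3)·(1 − 6.80/8.34) = 0.246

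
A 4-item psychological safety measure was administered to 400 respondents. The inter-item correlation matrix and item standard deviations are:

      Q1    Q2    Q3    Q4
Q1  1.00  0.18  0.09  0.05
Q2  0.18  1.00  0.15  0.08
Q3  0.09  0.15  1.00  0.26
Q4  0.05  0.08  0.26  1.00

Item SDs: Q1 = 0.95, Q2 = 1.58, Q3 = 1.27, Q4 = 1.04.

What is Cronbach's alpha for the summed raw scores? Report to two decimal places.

Cronbach's alpha = 0.38

Σσ²ᵢ = 0.95² + 1.58² + 1.27² + 1.04² = 6.0934
Covariances σ_ij = r_ij · s_i · s_j:
  σ(Q1,Q2) = 0.18 × 0.95 × 1.58 = 0.2702
  σ(Q1,Q3) = 0.09 × 0.95 × 1.27 = 0.1086
  σ(Q1,Q4) = 0.05 × 0.95 × 1.04 = 0.0494
  σ(Q2,Q3) = 0.15 × 1.58 × 1.27 = 0.3010
  σ(Q2,Q4) = 0.08 × 1.58 × 1.04 = 0.1315
  σ(Q3,Q4) = 0.26 × 1.27 × 1.04 = 0.3434
σ²_T = Σσ²ᵢ + 2·Σσ_ij = 6.0934 + 2 × 1.2041 = 8.5016
α = (4/3)·(1 − 6.0934/8.5016) = 0.38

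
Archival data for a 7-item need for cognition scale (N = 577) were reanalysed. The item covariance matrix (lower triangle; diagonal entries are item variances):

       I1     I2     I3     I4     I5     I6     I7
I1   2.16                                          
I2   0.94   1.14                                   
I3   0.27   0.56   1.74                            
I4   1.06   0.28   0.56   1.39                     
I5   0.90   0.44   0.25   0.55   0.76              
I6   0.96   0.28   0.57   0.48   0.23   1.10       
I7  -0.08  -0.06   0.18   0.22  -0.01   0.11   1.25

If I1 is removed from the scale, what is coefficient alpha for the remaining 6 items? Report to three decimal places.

coefficient alpha = 0.668

Remaining items: I2, I3, I4, I5, I6, I7 (k = 6).
sum of item variances = 1.14 + 1.74 + 1.39 + 0.76 + 1.10 + 1.25 = 7.38
total variance = 7.38 + 2 × 4.64 = 16.66
α (item deleted) = (6/5)·(1 − 7.38/16.66) = 0.668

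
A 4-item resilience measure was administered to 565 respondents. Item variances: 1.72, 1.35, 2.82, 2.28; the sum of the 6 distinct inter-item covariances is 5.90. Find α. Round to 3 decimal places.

α = 0.788

Σσ²ᵢ = 1.72 + 1.35 + 2.82 + 2.28 = 8.17
Sum of distinct covariances = 5.90
σ²_total = Σσ²ᵢ + 2·Σcov = 8.17 + 2 × 5.90 = 19.97
α = (4/3)·(1 − 8.17/19.97) = 0.788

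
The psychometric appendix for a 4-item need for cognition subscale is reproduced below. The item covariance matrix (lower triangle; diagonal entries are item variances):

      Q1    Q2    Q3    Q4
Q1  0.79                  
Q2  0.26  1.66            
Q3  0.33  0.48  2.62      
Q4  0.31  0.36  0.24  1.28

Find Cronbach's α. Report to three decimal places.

sum of item variances = 0.79 + 1.66 + 2.62 + 1.28 = 6.35
Σ_{i<j} σ_ij = 1.98
σ²_T = 6.35 + 2 × 1.98 = 10.31
α = (k/(k−1))·(1 − sum of item variances/σ²_T) = (4/3)·(1 − 6.35/10.31) = 0.512

Cronbach's α = 0.512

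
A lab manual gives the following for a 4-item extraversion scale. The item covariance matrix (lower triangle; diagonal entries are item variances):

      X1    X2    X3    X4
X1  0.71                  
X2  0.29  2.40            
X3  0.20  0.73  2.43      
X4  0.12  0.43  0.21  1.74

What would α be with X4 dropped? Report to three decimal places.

Remaining items: X1, X2, X3 (k = 3).
sum of item variances = 0.71 + 2.40 + 2.43 = 5.54
Var(T) = 5.54 + 2 × 1.22 = 7.98
α (item deleted) = (3/2)·(1 − 5.54/7.98) = 0.459

α = 0.459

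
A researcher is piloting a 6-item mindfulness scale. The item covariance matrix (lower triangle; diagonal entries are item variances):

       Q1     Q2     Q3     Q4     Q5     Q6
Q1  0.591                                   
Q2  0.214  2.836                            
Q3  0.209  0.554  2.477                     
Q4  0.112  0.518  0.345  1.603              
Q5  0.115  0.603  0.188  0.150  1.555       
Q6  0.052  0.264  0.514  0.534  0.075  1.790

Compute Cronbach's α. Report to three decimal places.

ΣVar(i) = 0.591 + 2.836 + 2.477 + 1.603 + 1.555 + 1.790 = 10.852
Sum of off-diagonal covariances = 4.447
σ²_T = 10.852 + 2 × 4.447 = 19.746
α = (k/(k−1))·(1 − ΣVar(i)/σ²_T) = (6/5)·(1 − 10.852/19.746) = 0.541

Cronbach's α = 0.541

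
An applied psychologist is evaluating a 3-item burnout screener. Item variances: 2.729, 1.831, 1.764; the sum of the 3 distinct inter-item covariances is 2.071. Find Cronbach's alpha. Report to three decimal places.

α = 0.594

ΣVar(i) = 2.729 + 1.831 + 1.764 = 6.324
Sum of distinct covariances = 2.071
Var(T) = ΣVar(i) + 2·Σcov = 6.324 + 2 × 2.071 = 10.466
α = (3/2)·(1 − 6.324/10.466) = 0.594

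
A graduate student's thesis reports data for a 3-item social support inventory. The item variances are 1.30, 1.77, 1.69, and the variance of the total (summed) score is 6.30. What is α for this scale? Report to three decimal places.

sum of item variances = 1.30 + 1.77 + 1.69 = 4.76
α = (k/(k−1))·(1 − sum of item variances/total variance) = (3/2)·(1 − 4.76/6.30) = 0.367

α = 0.367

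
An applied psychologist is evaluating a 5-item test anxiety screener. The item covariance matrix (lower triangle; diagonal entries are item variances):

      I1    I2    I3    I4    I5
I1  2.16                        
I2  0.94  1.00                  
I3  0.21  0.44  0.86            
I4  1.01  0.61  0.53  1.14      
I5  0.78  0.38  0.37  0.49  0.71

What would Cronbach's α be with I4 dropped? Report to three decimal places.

Remaining items: I1, I2, I3, I5 (k = 4).
Σσ²ᵢ = 2.16 + 1.00 + 0.86 + 0.71 = 4.73
total variance = 4.73 + 2 × 3.12 = 10.97
α (item deleted) = (4/3)·(1 − 4.73/10.97) = 0.758

Cronbach's α = 0.758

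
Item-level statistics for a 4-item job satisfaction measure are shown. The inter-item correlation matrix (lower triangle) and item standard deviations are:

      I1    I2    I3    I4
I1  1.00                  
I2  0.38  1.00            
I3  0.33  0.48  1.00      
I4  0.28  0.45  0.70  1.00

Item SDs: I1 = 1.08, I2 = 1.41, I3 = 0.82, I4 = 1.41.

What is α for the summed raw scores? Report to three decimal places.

Σσ²ᵢ = 1.08² + 1.41² + 0.82² + 1.41² = 5.8150
Covariances σ_ij = r_ij · s_i · s_j:
  σ(I1,I2) = 0.38 × 1.08 × 1.41 = 0.5787
  σ(I1,I3) = 0.33 × 1.08 × 0.82 = 0.2922
  σ(I1,I4) = 0.28 × 1.08 × 1.41 = 0.4264
  σ(I2,I3) = 0.48 × 1.41 × 0.82 = 0.5550
  σ(I2,I4) = 0.45 × 1.41 × 1.41 = 0.8946
  σ(I3,I4) = 0.70 × 0.82 × 1.41 = 0.8093
σ²_T = Σσ²ᵢ + 2·Σσ_ij = 5.8150 + 2 × 3.5562 = 12.9274
α = (4/3)·(1 − 5.8150/12.9274) = 0.734

α = 0.734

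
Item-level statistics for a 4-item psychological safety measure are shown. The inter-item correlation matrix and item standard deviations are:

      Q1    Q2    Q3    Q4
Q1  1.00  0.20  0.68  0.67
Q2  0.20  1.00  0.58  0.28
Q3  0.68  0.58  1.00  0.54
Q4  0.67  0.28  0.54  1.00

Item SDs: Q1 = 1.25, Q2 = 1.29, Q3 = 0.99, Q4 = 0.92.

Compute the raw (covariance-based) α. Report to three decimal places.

α = 0.774

Σσ²ᵢ = 1.25² + 1.29² + 0.99² + 0.92² = 5.0531
Covariances σ_ij = r_ij · s_i · s_j:
  σ(Q1,Q2) = 0.20 × 1.25 × 1.29 = 0.3225
  σ(Q1,Q3) = 0.68 × 1.25 × 0.99 = 0.8415
  σ(Q1,Q4) = 0.67 × 1.25 × 0.92 = 0.7705
  σ(Q2,Q3) = 0.58 × 1.29 × 0.99 = 0.7407
  σ(Q2,Q4) = 0.28 × 1.29 × 0.92 = 0.3323
  σ(Q3,Q4) = 0.54 × 0.99 × 0.92 = 0.4918
σ²_T = Σσ²ᵢ + 2·Σσ_ij = 5.0531 + 2 × 3.4993 = 12.0517
α = (4/3)·(1 − 5.0531/12.0517) = 0.774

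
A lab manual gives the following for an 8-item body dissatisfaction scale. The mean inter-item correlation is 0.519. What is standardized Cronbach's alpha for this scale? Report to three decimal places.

α = 0.896

Standardized α = k·r̄ / (1 + (k−1)·r̄) = 8 × 0.519 / (1 + 7 × 0.519)
  = 4.1520 / 4.6330 = 0.896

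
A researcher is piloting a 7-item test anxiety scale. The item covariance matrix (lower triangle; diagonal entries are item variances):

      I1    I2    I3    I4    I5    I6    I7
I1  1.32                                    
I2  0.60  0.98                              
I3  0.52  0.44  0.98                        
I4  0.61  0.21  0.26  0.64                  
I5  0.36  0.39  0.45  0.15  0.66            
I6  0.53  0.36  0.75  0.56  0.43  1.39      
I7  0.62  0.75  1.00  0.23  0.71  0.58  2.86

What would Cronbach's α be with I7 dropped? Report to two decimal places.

α = 0.83

Remaining items: I1, I2, I3, I4, I5, I6 (k = 6).
sum of item variances = 1.32 + 0.98 + 0.98 + 0.64 + 0.66 + 1.39 = 5.97
σ²_total = 5.97 + 2 × 6.62 = 19.21
α (item deleted) = (6/5)·(1 − 5.97/19.21) = 0.83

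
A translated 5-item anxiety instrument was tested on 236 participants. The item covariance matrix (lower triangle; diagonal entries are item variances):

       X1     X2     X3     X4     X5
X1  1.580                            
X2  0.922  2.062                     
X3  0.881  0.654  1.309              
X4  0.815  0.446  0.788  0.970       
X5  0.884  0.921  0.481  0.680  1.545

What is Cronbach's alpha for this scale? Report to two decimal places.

Cronbach's alpha = 0.83

Σσ²ᵢ = 1.580 + 2.062 + 1.309 + 0.970 + 1.545 = 7.466
Sum of off-diagonal covariances = 7.472
σ²_total = 7.466 + 2 × 7.472 = 22.410
α = (k/(k−1))·(1 − Σσ²ᵢ/σ²_total) = (5/4)·(1 − 7.466/22.410) = 0.83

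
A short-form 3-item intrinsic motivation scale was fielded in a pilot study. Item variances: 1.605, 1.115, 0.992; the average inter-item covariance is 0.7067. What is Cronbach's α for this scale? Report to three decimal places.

Σσ²ᵢ = 1.605 + 1.115 + 0.992 = 3.712
Sum of the 3 distinct covariances = 3 × 0.7067 = 2.1201
total variance = Σσ²ᵢ + 2·Σcov = 3.712 + 2 × 2.1201 = 7.9522
α = (3/2)·(1 − 3.712/7.9522) = 0.800

Cronbach's α = 0.800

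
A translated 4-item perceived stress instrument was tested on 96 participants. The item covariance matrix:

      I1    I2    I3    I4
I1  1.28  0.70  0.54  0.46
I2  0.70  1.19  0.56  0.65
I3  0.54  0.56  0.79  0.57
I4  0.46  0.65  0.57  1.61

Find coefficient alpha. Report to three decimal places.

sum of item variances = 1.28 + 1.19 + 0.79 + 1.61 = 4.87
Sum of off-diagonal covariances = 3.48
σ²_T = 4.87 + 2 × 3.48 = 11.83
α = (k/(k−1))·(1 − sum of item variances/σ²_T) = (4/3)·(1 − 4.87/11.83) = 0.784

coefficient alpha = 0.784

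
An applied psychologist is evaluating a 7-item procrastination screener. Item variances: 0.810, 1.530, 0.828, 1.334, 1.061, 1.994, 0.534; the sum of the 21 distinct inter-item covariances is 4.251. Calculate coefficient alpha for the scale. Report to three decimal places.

Σσᵢ² = 0.810 + 1.530 + 0.828 + 1.334 + 1.061 + 1.994 + 0.534 = 8.091
Sum of distinct covariances = 4.251
Var(T) = Σσᵢ² + 2·Σcov = 8.091 + 2 × 4.251 = 16.593
α = (7/6)·(1 − 8.091/16.593) = 0.598

α = 0.598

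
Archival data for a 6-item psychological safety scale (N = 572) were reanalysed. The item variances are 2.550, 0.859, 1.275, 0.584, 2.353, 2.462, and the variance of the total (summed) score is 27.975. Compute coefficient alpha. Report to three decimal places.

ΣVar(i) = 2.550 + 0.859 + 1.275 + 0.584 + 2.353 + 2.462 = 10.083
α = (k/(k−1))·(1 − ΣVar(i)/σ²_T) = (6/5)·(1 − 10.083/27.975) = 0.767

α = 0.767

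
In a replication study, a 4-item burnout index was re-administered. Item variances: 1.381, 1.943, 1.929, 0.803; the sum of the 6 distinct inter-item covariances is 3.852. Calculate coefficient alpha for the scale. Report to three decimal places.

coefficient alpha = 0.747

sum of item variances = 1.381 + 1.943 + 1.929 + 0.803 = 6.056
Sum of distinct covariances = 3.852
total variance = sum of item variances + 2·Σcov = 6.056 + 2 × 3.852 = 13.760
α = (4/3)·(1 − 6.056/13.760) = 0.747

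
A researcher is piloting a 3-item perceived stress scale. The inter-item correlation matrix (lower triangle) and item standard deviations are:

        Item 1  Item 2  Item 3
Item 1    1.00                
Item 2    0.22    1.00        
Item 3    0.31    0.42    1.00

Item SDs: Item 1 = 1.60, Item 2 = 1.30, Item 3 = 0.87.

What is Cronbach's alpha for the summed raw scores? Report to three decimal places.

Σσ²ᵢ = 1.60² + 1.30² + 0.87² = 5.0069
Covariances σ_ij = r_ij · s_i · s_j:
  σ(Item 1,Item 2) = 0.22 × 1.60 × 1.30 = 0.4576
  σ(Item 1,Item 3) = 0.31 × 1.60 × 0.87 = 0.4315
  σ(Item 2,Item 3) = 0.42 × 1.30 × 0.87 = 0.4750
σ²_T = Σσ²ᵢ + 2·Σσ_ij = 5.0069 + 2 × 1.3641 = 7.7351
α = (3/2)·(1 − 5.0069/7.7351) = 0.529

α = 0.529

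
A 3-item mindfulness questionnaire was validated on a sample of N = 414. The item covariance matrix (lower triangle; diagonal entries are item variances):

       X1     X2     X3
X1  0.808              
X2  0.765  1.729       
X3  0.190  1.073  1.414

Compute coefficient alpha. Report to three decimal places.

α = 0.760

ΣVar(i) = 0.808 + 1.729 + 1.414 = 3.951
Sum of the distinct covariances = 2.028
σ²_total = 3.951 + 2 × 2.028 = 8.007
α = (k/(k−1))·(1 − ΣVar(i)/σ²_total) = (3/2)·(1 − 3.951/8.007) = 0.760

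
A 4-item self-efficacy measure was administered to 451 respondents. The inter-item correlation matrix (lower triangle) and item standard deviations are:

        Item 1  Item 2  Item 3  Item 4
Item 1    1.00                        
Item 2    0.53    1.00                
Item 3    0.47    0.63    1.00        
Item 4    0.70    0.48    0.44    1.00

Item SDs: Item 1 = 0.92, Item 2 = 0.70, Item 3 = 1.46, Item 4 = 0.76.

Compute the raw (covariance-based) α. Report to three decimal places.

α = 0.780

Σσ²ᵢ = 0.92² + 0.70² + 1.46² + 0.76² = 4.0456
Covariances σ_ij = r_ij · s_i · s_j:
  σ(Item 1,Item 2) = 0.53 × 0.92 × 0.70 = 0.3413
  σ(Item 1,Item 3) = 0.47 × 0.92 × 1.46 = 0.6313
  σ(Item 1,Item 4) = 0.70 × 0.92 × 0.76 = 0.4894
  σ(Item 2,Item 3) = 0.63 × 0.70 × 1.46 = 0.6439
  σ(Item 2,Item 4) = 0.48 × 0.70 × 0.76 = 0.2554
  σ(Item 3,Item 4) = 0.44 × 1.46 × 0.76 = 0.4882
σ²_T = Σσ²ᵢ + 2·Σσ_ij = 4.0456 + 2 × 2.8495 = 9.7446
α = (4/3)·(1 − 4.0456/9.7446) = 0.780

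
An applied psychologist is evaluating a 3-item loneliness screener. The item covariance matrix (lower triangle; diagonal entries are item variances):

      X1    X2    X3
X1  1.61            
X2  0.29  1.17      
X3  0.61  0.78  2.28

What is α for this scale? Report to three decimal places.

α = 0.599

Σσ²ᵢ = 1.61 + 1.17 + 2.28 = 5.06
Sum of off-diagonal covariances = 1.68
σ²_total = 5.06 + 2 × 1.68 = 8.42
α = (k/(k−1))·(1 − Σσ²ᵢ/σ²_total) = (3/2)·(1 − 5.06/8.42) = 0.599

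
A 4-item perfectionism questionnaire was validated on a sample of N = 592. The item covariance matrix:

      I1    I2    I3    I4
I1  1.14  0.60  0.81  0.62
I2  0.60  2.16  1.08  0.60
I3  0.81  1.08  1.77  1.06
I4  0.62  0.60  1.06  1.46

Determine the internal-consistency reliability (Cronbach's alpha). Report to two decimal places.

Cronbach's alpha = 0.79

Σσ²ᵢ = 1.14 + 2.16 + 1.77 + 1.46 = 6.53
Sum of the distinct covariances = 4.77
total variance = 6.53 + 2 × 4.77 = 16.07
α = (k/(k−1))·(1 − Σσ²ᵢ/total variance) = (4/3)·(1 − 6.53/16.07) = 0.79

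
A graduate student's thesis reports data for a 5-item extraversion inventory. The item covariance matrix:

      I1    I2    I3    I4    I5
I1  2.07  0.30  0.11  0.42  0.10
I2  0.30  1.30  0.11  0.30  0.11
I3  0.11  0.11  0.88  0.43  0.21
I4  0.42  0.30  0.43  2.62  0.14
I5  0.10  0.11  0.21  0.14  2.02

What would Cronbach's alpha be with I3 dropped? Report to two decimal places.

Remaining items: I1, I2, I4, I5 (k = 4).
sum of item variances = 2.07 + 1.30 + 2.62 + 2.02 = 8.01
σ²_total = 8.01 + 2 × 1.37 = 10.75
α (item deleted) = (4/3)·(1 − 8.01/10.75) = 0.34

Cronbach's alpha = 0.34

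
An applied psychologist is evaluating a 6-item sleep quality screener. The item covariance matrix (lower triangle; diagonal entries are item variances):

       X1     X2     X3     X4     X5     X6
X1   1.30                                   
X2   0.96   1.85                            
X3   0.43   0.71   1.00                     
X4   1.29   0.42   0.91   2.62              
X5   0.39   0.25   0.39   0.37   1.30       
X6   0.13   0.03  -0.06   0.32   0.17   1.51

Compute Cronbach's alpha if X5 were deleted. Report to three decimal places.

α = 0.692

Remaining items: X1, X2, X3, X4, X6 (k = 5).
ΣVar(i) = 1.30 + 1.85 + 1.00 + 2.62 + 1.51 = 8.28
σ²_total = 8.28 + 2 × 5.14 = 18.56
α (item deleted) = (5/4)·(1 − 8.28/18.56) = 0.692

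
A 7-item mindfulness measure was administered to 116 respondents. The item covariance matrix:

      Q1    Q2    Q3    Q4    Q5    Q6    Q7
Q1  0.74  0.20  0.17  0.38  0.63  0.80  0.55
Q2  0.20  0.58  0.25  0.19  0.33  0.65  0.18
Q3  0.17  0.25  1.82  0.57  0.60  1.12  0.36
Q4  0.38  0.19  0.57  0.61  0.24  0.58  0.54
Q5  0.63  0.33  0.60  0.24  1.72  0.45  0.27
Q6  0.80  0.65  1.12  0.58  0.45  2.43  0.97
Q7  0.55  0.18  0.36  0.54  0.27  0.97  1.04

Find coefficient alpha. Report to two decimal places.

ΣVar(i) = 0.74 + 0.58 + 1.82 + 0.61 + 1.72 + 2.43 + 1.04 = 8.94
Σ_{i<j} σ_ij = 10.03
total variance = 8.94 + 2 × 10.03 = 29.00
α = (k/(k−1))·(1 − ΣVar(i)/total variance) = (7/6)·(1 − 8.94/29.00) = 0.81

α = 0.81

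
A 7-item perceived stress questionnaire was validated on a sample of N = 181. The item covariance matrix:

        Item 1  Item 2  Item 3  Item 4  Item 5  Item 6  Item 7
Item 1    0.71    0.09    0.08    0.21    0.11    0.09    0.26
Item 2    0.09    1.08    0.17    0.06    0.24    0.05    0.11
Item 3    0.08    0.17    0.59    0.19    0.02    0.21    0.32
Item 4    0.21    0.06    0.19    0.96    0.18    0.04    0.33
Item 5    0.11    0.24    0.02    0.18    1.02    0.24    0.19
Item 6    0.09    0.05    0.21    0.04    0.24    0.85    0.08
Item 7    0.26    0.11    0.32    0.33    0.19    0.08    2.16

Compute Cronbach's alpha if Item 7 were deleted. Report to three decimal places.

α = 0.518

Remaining items: Item 1, Item 2, Item 3, Item 4, Item 5, Item 6 (k = 6).
Σσᵢ² = 0.71 + 1.08 + 0.59 + 0.96 + 1.02 + 0.85 = 5.21
σ²_T = 5.21 + 2 × 1.98 = 9.17
α (item deleted) = (6/5)·(1 − 5.21/9.17) = 0.518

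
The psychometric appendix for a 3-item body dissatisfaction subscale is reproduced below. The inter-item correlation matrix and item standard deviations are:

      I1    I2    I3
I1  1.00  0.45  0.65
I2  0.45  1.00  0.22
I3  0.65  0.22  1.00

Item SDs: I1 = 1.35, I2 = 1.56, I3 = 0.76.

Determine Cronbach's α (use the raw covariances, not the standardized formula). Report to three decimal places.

α = 0.655

Σσ²ᵢ = 1.35² + 1.56² + 0.76² = 4.8337
Covariances σ_ij = r_ij · s_i · s_j:
  σ(I1,I2) = 0.45 × 1.35 × 1.56 = 0.9477
  σ(I1,I3) = 0.65 × 1.35 × 0.76 = 0.6669
  σ(I2,I3) = 0.22 × 1.56 × 0.76 = 0.2608
σ²_T = Σσ²ᵢ + 2·Σσ_ij = 4.8337 + 2 × 1.8754 = 8.5845
α = (3/2)·(1 − 4.8337/8.5845) = 0.655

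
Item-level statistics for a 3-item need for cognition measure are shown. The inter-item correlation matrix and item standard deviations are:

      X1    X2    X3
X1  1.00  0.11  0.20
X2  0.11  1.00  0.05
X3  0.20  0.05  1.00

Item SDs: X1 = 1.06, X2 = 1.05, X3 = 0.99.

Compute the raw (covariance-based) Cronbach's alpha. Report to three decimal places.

Cronbach's alpha = 0.290

Σσ²ᵢ = 1.06² + 1.05² + 0.99² = 3.2062
Covariances σ_ij = r_ij · s_i · s_j:
  σ(X1,X2) = 0.11 × 1.06 × 1.05 = 0.1224
  σ(X1,X3) = 0.20 × 1.06 × 0.99 = 0.2099
  σ(X2,X3) = 0.05 × 1.05 × 0.99 = 0.0520
σ²_T = Σσ²ᵢ + 2·Σσ_ij = 3.2062 + 2 × 0.3843 = 3.9748
α = (3/2)·(1 − 3.2062/3.9748) = 0.290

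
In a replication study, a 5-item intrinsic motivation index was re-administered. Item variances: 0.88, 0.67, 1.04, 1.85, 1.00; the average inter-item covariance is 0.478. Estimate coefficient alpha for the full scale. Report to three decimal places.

α = 0.797

ΣVar(i) = 0.88 + 0.67 + 1.04 + 1.85 + 1.00 = 5.44
Sum of the 10 distinct covariances = 10 × 0.478 = 4.780
total variance = ΣVar(i) + 2·Σcov = 5.44 + 2 × 4.780 = 15.000
α = (5/4)·(1 − 5.44/15.000) = 0.797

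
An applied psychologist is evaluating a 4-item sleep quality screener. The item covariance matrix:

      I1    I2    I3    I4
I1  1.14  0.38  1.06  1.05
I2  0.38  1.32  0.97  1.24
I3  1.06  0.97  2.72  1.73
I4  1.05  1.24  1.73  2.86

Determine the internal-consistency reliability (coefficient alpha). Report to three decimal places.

Σσᵢ² = 1.14 + 1.32 + 2.72 + 2.86 = 8.04
Sum of the distinct covariances = 6.43
total variance = 8.04 + 2 × 6.43 = 20.90
α = (k/(k−1))·(1 − Σσᵢ²/total variance) = (4/3)·(1 − 8.04/20.90) = 0.820

coefficient alpha = 0.820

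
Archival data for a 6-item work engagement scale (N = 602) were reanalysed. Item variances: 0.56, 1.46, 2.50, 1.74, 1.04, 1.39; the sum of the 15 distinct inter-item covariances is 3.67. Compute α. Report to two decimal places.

Σσ²ᵢ = 0.56 + 1.46 + 2.50 + 1.74 + 1.04 + 1.39 = 8.69
Sum of distinct covariances = 3.67
σ²_total = Σσ²ᵢ + 2·Σcov = 8.69 + 2 × 3.67 = 16.03
α = (6/5)·(1 − 8.69/16.03) = 0.55

α = 0.55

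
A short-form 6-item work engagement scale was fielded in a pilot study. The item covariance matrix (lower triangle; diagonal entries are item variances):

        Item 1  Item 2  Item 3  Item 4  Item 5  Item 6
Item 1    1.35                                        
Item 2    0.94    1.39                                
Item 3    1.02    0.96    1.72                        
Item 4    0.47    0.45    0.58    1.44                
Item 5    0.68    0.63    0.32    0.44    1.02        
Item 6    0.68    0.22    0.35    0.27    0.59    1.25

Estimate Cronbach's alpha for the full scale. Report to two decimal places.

ΣVar(i) = 1.35 + 1.39 + 1.72 + 1.44 + 1.02 + 1.25 = 8.17
Σ_{i<j} σ_ij = 8.60
σ²_total = 8.17 + 2 × 8.60 = 25.37
α = (k/(k−1))·(1 − ΣVar(i)/σ²_total) = (6/5)·(1 − 8.17/25.37) = 0.81

α = 0.81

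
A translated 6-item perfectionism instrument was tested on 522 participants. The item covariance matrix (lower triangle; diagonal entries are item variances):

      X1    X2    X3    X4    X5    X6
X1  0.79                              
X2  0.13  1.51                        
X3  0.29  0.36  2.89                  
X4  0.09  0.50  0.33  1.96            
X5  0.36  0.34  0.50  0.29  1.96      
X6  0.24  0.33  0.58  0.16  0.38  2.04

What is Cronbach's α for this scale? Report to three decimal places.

Σσ²ᵢ = 0.79 + 1.51 + 2.89 + 1.96 + 1.96 + 2.04 = 11.15
Sum of the distinct covariances = 4.88
σ²_total = 11.15 + 2 × 4.88 = 20.91
α = (k/(k−1))·(1 − Σσ²ᵢ/σ²_total) = (6/5)·(1 − 11.15/20.91) = 0.560

α = 0.560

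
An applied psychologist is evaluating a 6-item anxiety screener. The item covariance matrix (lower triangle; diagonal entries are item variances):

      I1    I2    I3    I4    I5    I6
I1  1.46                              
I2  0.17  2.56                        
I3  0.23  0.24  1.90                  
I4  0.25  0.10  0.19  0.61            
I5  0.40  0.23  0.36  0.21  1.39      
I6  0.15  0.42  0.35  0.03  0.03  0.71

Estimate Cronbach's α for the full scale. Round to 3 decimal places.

α = 0.525

sum of item variances = 1.46 + 2.56 + 1.90 + 0.61 + 1.39 + 0.71 = 8.63
Sum of the distinct covariances = 3.36
Var(T) = 8.63 + 2 × 3.36 = 15.35
α = (k/(k−1))·(1 − sum of item variances/Var(T)) = (6/5)·(1 − 8.63/15.35) = 0.525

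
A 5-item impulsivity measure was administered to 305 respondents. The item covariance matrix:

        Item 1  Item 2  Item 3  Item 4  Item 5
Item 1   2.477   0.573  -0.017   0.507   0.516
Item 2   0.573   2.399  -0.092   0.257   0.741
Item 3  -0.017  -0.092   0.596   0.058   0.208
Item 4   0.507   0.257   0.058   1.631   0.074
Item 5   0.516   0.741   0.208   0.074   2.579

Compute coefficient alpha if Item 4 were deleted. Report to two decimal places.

α = 0.43

Remaining items: Item 1, Item 2, Item 3, Item 5 (k = 4).
Σσᵢ² = 2.477 + 2.399 + 0.596 + 2.579 = 8.051
σ²_T = 8.051 + 2 × 1.929 = 11.909
α (item deleted) = (4/3)·(1 − 8.051/11.909) = 0.43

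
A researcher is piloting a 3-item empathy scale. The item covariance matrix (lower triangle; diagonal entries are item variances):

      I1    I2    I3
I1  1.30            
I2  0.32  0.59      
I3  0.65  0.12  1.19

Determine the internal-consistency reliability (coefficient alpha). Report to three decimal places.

α = 0.622

ΣVar(i) = 1.30 + 0.59 + 1.19 = 3.08
Sum of off-diagonal covariances = 1.09
Var(T) = 3.08 + 2 × 1.09 = 5.26
α = (k/(k−1))·(1 − ΣVar(i)/Var(T)) = (3/2)·(1 − 3.08/5.26) = 0.622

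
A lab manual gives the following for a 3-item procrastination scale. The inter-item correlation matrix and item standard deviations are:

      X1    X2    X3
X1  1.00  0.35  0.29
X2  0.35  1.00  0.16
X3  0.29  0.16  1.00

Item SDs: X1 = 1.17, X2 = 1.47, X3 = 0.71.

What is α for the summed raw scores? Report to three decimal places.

Σσ²ᵢ = 1.17² + 1.47² + 0.71² = 4.0339
Covariances σ_ij = r_ij · s_i · s_j:
  σ(X1,X2) = 0.35 × 1.17 × 1.47 = 0.6020
  σ(X1,X3) = 0.29 × 1.17 × 0.71 = 0.2409
  σ(X2,X3) = 0.16 × 1.47 × 0.71 = 0.1670
σ²_T = Σσ²ᵢ + 2·Σσ_ij = 4.0339 + 2 × 1.0099 = 6.0537
α = (3/2)·(1 − 4.0339/6.0537) = 0.500

α = 0.500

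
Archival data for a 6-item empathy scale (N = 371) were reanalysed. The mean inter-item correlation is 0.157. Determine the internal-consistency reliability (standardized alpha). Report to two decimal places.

Standardized α = k·r̄ / (1 + (k−1)·r̄) = 6 × 0.157 / (1 + 5 × 0.157)
  = 0.9420 / 1.7850 = 0.53

α = 0.53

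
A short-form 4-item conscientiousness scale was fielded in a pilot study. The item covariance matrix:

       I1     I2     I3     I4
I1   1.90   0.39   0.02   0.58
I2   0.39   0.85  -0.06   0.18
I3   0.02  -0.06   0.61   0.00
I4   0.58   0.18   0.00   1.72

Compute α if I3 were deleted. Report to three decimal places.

α = 0.510

Remaining items: I1, I2, I4 (k = 3).
ΣVar(i) = 1.90 + 0.85 + 1.72 = 4.47
Var(T) = 4.47 + 2 × 1.15 = 6.77
α (item deleted) = (3/2)·(1 − 4.47/6.77) = 0.510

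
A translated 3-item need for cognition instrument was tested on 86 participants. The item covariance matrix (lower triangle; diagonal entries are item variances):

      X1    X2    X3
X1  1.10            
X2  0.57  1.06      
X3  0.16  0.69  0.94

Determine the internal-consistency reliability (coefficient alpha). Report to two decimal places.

Σσᵢ² = 1.10 + 1.06 + 0.94 = 3.10
Sum of off-diagonal covariances = 1.42
total variance = 3.10 + 2 × 1.42 = 5.94
α = (k/(k−1))·(1 − Σσᵢ²/total variance) = (3/2)·(1 − 3.10/5.94) = 0.72

coefficient alpha = 0.72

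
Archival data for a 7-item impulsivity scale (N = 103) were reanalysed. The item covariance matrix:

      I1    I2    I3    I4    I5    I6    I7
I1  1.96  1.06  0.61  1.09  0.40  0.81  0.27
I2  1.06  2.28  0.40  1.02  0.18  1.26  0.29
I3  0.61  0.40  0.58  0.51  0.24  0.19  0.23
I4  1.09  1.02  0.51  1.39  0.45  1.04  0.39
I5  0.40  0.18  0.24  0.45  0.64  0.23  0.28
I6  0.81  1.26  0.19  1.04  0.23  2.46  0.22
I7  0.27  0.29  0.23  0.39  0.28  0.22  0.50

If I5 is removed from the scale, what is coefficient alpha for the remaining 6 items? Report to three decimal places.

coefficient alpha = 0.806

Remaining items: I1, I2, I3, I4, I6, I7 (k = 6).
Σσᵢ² = 1.96 + 2.28 + 0.58 + 1.39 + 2.46 + 0.50 = 9.17
σ²_T = 9.17 + 2 × 9.39 = 27.95
α (item deleted) = (6/5)·(1 − 9.17/27.95) = 0.806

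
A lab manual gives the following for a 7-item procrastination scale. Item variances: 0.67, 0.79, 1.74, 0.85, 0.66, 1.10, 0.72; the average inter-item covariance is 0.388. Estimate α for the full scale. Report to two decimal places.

α = 0.83

ΣVar(i) = 0.67 + 0.79 + 1.74 + 0.85 + 0.66 + 1.10 + 0.72 = 6.53
Sum of the 21 distinct covariances = 21 × 0.388 = 8.148
σ²_total = ΣVar(i) + 2·Σcov = 6.53 + 2 × 8.148 = 22.826
α = (7/6)·(1 − 6.53/22.826) = 0.83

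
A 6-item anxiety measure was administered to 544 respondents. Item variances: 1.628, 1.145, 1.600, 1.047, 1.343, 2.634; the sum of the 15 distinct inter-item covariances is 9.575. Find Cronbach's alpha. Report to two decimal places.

ΣVar(i) = 1.628 + 1.145 + 1.600 + 1.047 + 1.343 + 2.634 = 9.397
Sum of distinct covariances = 9.575
σ²_T = ΣVar(i) + 2·Σcov = 9.397 + 2 × 9.575 = 28.547
α = (6/5)·(1 − 9.397/28.547) = 0.80

Cronbach's alpha = 0.80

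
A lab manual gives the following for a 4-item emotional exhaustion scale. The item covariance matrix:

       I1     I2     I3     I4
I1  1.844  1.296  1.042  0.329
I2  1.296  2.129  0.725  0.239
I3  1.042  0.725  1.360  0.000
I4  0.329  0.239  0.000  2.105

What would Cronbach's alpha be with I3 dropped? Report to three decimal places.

Remaining items: I1, I2, I4 (k = 3).
Σσᵢ² = 1.844 + 2.129 + 2.105 = 6.078
σ²_T = 6.078 + 2 × 1.864 = 9.806
α (item deleted) = (3/2)·(1 − 6.078/9.806) = 0.570

Cronbach's alpha = 0.570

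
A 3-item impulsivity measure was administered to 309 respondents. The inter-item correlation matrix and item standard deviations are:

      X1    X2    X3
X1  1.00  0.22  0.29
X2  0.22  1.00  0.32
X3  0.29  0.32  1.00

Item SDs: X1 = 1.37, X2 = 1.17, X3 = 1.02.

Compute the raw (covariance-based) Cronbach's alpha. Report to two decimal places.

α = 0.52

Σσ²ᵢ = 1.37² + 1.17² + 1.02² = 4.2862
Covariances σ_ij = r_ij · s_i · s_j:
  σ(X1,X2) = 0.22 × 1.37 × 1.17 = 0.3526
  σ(X1,X3) = 0.29 × 1.37 × 1.02 = 0.4052
  σ(X2,X3) = 0.32 × 1.17 × 1.02 = 0.3819
σ²_T = Σσ²ᵢ + 2·Σσ_ij = 4.2862 + 2 × 1.1397 = 6.5656
α = (3/2)·(1 − 4.2862/6.5656) = 0.52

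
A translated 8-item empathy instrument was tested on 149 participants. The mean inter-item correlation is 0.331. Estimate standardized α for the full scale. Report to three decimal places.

Standardized α = k·r̄ / (1 + (k−1)·r̄) = 8 × 0.331 / (1 + 7 × 0.331)
  = 2.6480 / 3.3170 = 0.798

standardized α = 0.798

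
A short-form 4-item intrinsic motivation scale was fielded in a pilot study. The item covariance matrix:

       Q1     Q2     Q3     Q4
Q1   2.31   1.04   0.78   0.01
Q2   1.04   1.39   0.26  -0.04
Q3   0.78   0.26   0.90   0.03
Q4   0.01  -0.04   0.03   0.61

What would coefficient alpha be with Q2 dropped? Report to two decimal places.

coefficient alpha = 0.45

Remaining items: Q1, Q3, Q4 (k = 3).
Σσᵢ² = 2.31 + 0.90 + 0.61 = 3.82
total variance = 3.82 + 2 × 0.82 = 5.46
α (item deleted) = (3/2)·(1 − 3.82/5.46) = 0.45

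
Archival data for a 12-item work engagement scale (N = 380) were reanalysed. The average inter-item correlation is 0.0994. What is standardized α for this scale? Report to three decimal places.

α = 0.570

Standardized α = k·r̄ / (1 + (k−1)·r̄) = 12 × 0.0994 / (1 + 11 × 0.0994)
  = 1.1928 / 2.0934 = 0.570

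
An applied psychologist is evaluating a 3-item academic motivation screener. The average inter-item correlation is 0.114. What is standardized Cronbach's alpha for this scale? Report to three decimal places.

standardized Cronbach's alpha = 0.279

Standardized α = k·r̄ / (1 + (k−1)·r̄) = 3 × 0.114 / (1 + 2 × 0.114)
  = 0.3420 / 1.2280 = 0.279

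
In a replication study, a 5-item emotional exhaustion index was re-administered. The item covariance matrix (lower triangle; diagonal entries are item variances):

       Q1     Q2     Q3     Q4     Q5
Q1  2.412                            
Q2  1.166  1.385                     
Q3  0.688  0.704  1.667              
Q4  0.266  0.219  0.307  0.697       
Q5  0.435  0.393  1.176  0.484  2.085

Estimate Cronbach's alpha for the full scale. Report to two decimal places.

α = 0.73

ΣVar(i) = 2.412 + 1.385 + 1.667 + 0.697 + 2.085 = 8.246
Sum of off-diagonal covariances = 5.838
σ²_T = 8.246 + 2 × 5.838 = 19.922
α = (k/(k−1))·(1 − ΣVar(i)/σ²_T) = (5/4)·(1 − 8.246/19.922) = 0.73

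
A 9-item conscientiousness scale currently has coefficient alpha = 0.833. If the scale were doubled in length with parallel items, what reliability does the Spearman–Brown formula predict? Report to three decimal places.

Length factor m = 2
α' = m·α / (1 + (m−1)·α)
   = 2 × 0.833 / (1 + (2 − 1) × 0.833)
   = 1.6660 / 1.8330 = 0.909

predicted reliability = 0.909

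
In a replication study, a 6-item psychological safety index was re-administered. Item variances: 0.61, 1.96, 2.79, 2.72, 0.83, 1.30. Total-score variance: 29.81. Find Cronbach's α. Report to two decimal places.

ΣVar(i) = 0.61 + 1.96 + 2.79 + 2.72 + 0.83 + 1.30 = 10.21
α = (k/(k−1))·(1 − ΣVar(i)/Var(T)) = (6/5)·(1 − 10.21/29.81) = 0.79

α = 0.79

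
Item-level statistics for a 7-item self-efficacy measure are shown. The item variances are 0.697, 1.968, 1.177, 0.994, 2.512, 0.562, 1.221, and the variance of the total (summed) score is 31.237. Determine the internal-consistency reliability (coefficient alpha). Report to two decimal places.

coefficient alpha = 0.83

Σσ²ᵢ = 0.697 + 1.968 + 1.177 + 0.994 + 2.512 + 0.562 + 1.221 = 9.131
α = (k/(k−1))·(1 − Σσ²ᵢ/Var(T)) = (7/6)·(1 − 9.131/31.237) = 0.83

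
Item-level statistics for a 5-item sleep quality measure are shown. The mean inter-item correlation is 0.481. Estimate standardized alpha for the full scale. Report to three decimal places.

Standardized α = k·r̄ / (1 + (k−1)·r̄) = 5 × 0.481 / (1 + 4 × 0.481)
  = 2.4050 / 2.9240 = 0.823

α = 0.823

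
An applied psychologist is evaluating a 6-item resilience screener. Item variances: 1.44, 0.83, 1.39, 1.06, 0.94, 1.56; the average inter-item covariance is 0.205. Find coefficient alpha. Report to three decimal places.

coefficient alpha = 0.552

ΣVar(i) = 1.44 + 0.83 + 1.39 + 1.06 + 0.94 + 1.56 = 7.22
Sum of the 15 distinct covariances = 15 × 0.205 = 3.075
σ²_total = ΣVar(i) + 2·Σcov = 7.22 + 2 × 3.075 = 13.370
α = (6/5)·(1 − 7.22/13.370) = 0.552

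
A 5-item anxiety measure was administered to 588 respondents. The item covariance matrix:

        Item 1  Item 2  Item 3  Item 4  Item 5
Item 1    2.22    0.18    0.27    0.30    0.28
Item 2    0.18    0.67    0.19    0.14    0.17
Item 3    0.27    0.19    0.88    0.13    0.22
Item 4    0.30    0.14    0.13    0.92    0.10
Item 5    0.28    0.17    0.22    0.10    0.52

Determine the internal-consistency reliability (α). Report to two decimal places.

α = 0.54

ΣVar(i) = 2.22 + 0.67 + 0.88 + 0.92 + 0.52 = 5.21
Sum of off-diagonal covariances = 1.98
total variance = 5.21 + 2 × 1.98 = 9.17
α = (k/(k−1))·(1 − ΣVar(i)/total variance) = (5/4)·(1 − 5.21/9.17) = 0.54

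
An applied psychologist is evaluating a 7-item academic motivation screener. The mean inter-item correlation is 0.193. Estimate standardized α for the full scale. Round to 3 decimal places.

α = 0.626

Standardized α = k·r̄ / (1 + (k−1)·r̄) = 7 × 0.193 / (1 + 6 × 0.193)
  = 1.3510 / 2.1580 = 0.626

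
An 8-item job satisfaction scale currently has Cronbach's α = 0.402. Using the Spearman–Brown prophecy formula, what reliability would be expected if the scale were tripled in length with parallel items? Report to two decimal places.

Length factor m = 3
α' = m·α / (1 + (m−1)·α)
   = 3 × 0.402 / (1 + (3 − 1) × 0.402)
   = 1.2060 / 1.8040 = 0.67

predicted reliability = 0.67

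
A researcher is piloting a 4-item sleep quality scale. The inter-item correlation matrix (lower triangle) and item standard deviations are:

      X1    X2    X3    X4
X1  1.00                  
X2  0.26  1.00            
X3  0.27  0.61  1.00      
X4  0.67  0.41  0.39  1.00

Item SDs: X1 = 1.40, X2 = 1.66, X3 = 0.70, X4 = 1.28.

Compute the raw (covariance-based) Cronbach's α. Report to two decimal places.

Cronbach's α = 0.72

Σσ²ᵢ = 1.40² + 1.66² + 0.70² + 1.28² = 6.8440
Covariances σ_ij = r_ij · s_i · s_j:
  σ(X1,X2) = 0.26 × 1.40 × 1.66 = 0.6042
  σ(X1,X3) = 0.27 × 1.40 × 0.70 = 0.2646
  σ(X1,X4) = 0.67 × 1.40 × 1.28 = 1.2006
  σ(X2,X3) = 0.61 × 1.66 × 0.70 = 0.7088
  σ(X2,X4) = 0.41 × 1.66 × 1.28 = 0.8712
  σ(X3,X4) = 0.39 × 0.70 × 1.28 = 0.3494
σ²_T = Σσ²ᵢ + 2·Σσ_ij = 6.8440 + 2 × 3.9988 = 14.8416
α = (4/3)·(1 − 6.8440/14.8416) = 0.72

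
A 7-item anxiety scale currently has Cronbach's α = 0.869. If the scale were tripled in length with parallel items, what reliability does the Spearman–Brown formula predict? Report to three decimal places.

predicted reliability = 0.952

Length factor m = 3
α' = m·α / (1 + (m−1)·α)
   = 3 × 0.869 / (1 + (3 − 1) × 0.869)
   = 2.6070 / 2.7380 = 0.952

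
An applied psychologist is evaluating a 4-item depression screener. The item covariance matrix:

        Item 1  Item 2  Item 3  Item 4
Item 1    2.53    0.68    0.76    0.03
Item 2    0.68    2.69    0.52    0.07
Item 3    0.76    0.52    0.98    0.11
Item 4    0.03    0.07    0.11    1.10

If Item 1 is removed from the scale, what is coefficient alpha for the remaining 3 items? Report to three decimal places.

Remaining items: Item 2, Item 3, Item 4 (k = 3).
Σσᵢ² = 2.69 + 0.98 + 1.10 = 4.77
σ²_T = 4.77 + 2 × 0.70 = 6.17
α (item deleted) = (3/2)·(1 − 4.77/6.17) = 0.340

α = 0.340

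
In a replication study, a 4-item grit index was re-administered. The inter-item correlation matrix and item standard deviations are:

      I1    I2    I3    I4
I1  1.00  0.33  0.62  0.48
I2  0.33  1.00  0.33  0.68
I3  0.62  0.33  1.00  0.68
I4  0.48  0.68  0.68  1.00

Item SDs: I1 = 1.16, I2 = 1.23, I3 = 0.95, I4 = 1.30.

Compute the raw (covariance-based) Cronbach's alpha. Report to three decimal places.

Σσ²ᵢ = 1.16² + 1.23² + 0.95² + 1.30² = 5.4510
Covariances σ_ij = r_ij · s_i · s_j:
  σ(I1,I2) = 0.33 × 1.16 × 1.23 = 0.4708
  σ(I1,I3) = 0.62 × 1.16 × 0.95 = 0.6832
  σ(I1,I4) = 0.48 × 1.16 × 1.30 = 0.7238
  σ(I2,I3) = 0.33 × 1.23 × 0.95 = 0.3856
  σ(I2,I4) = 0.68 × 1.23 × 1.30 = 1.0873
  σ(I3,I4) = 0.68 × 0.95 × 1.30 = 0.8398
σ²_T = Σσ²ᵢ + 2·Σσ_ij = 5.4510 + 2 × 4.1905 = 13.8320
α = (4/3)·(1 − 5.4510/13.8320) = 0.808

α = 0.808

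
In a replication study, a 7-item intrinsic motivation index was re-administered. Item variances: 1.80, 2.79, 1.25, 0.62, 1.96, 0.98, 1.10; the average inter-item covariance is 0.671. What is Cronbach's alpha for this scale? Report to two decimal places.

α = 0.85

Σσᵢ² = 1.80 + 2.79 + 1.25 + 0.62 + 1.96 + 0.98 + 1.10 = 10.50
Sum of the 21 distinct covariances = 21 × 0.671 = 14.091
σ²_total = Σσᵢ² + 2·Σcov = 10.50 + 2 × 14.091 = 38.682
α = (7/6)·(1 − 10.50/38.682) = 0.85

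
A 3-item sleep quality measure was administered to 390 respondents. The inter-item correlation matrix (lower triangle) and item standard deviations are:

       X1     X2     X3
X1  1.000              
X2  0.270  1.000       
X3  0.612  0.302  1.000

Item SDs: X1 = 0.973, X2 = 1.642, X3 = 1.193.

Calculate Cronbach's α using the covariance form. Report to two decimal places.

α = 0.61

Σσ²ᵢ = 0.973² + 1.642² + 1.193² = 5.0661
Covariances σ_ij = r_ij · s_i · s_j:
  σ(X1,X2) = 0.270 × 0.973 × 1.642 = 0.4314
  σ(X1,X3) = 0.612 × 0.973 × 1.193 = 0.7104
  σ(X2,X3) = 0.302 × 1.642 × 1.193 = 0.5916
σ²_T = Σσ²ᵢ + 2·Σσ_ij = 5.0661 + 2 × 1.7334 = 8.5329
α = (3/2)·(1 − 5.0661/8.5329) = 0.61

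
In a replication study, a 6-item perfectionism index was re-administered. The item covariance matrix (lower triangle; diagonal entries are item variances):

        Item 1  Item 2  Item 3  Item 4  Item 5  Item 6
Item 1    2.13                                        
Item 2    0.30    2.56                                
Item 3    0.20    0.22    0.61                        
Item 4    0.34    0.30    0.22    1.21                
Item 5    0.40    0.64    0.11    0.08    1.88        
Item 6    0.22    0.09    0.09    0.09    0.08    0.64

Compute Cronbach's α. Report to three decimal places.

α = 0.514

Σσ²ᵢ = 2.13 + 2.56 + 0.61 + 1.21 + 1.88 + 0.64 = 9.03
Sum of the distinct covariances = 3.38
σ²_T = 9.03 + 2 × 3.38 = 15.79
α = (k/(k−1))·(1 − Σσ²ᵢ/σ²_T) = (6/5)·(1 − 9.03/15.79) = 0.514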